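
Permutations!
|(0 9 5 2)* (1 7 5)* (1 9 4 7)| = |(9)(0 4 7 5 2)| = 5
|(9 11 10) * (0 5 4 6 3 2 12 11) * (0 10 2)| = 30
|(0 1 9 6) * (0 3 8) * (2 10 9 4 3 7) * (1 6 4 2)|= |(0 6 7 1 2 10 9 4 3 8)|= 10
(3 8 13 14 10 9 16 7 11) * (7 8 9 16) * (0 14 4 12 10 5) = (0 14 5)(3 9 7 11)(4 12 10 16 8 13) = [14, 1, 2, 9, 12, 0, 6, 11, 13, 7, 16, 3, 10, 4, 5, 15, 8]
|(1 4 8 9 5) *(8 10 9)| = 5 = |(1 4 10 9 5)|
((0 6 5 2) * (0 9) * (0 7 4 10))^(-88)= (10)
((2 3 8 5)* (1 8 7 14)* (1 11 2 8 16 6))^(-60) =(16)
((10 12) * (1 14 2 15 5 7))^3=(1 15)(2 7)(5 14)(10 12)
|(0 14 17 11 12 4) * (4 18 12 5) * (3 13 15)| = 6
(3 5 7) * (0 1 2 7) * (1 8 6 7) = (0 8 6 7 3 5)(1 2) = [8, 2, 1, 5, 4, 0, 7, 3, 6]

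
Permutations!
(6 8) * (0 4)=(0 4)(6 8)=[4, 1, 2, 3, 0, 5, 8, 7, 6]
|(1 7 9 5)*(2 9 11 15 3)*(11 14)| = |(1 7 14 11 15 3 2 9 5)| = 9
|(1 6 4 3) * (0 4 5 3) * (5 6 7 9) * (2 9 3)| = 6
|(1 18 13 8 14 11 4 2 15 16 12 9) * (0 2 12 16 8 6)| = |(0 2 15 8 14 11 4 12 9 1 18 13 6)| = 13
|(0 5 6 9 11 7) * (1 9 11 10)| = |(0 5 6 11 7)(1 9 10)| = 15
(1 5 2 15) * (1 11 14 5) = (2 15 11 14 5) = [0, 1, 15, 3, 4, 2, 6, 7, 8, 9, 10, 14, 12, 13, 5, 11]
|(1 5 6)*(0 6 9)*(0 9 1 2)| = |(9)(0 6 2)(1 5)| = 6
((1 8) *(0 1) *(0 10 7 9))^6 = (10)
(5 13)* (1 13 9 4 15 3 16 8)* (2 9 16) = (1 13 5 16 8)(2 9 4 15 3) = [0, 13, 9, 2, 15, 16, 6, 7, 1, 4, 10, 11, 12, 5, 14, 3, 8]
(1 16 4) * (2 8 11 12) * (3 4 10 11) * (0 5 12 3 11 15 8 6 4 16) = (0 5 12 2 6 4 1)(3 16 10 15 8 11) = [5, 0, 6, 16, 1, 12, 4, 7, 11, 9, 15, 3, 2, 13, 14, 8, 10]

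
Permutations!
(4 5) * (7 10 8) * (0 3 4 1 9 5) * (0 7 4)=(0 3)(1 9 5)(4 7 10 8)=[3, 9, 2, 0, 7, 1, 6, 10, 4, 5, 8]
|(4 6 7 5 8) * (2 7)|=6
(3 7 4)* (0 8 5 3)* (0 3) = [8, 1, 2, 7, 3, 0, 6, 4, 5] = (0 8 5)(3 7 4)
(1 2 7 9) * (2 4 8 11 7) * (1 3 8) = (1 4)(3 8 11 7 9) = [0, 4, 2, 8, 1, 5, 6, 9, 11, 3, 10, 7]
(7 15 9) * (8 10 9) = [0, 1, 2, 3, 4, 5, 6, 15, 10, 7, 9, 11, 12, 13, 14, 8] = (7 15 8 10 9)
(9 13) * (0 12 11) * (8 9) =(0 12 11)(8 9 13) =[12, 1, 2, 3, 4, 5, 6, 7, 9, 13, 10, 0, 11, 8]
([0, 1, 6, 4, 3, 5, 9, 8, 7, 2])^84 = (9)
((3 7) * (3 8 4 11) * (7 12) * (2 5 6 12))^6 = ((2 5 6 12 7 8 4 11 3))^6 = (2 4 12)(3 8 6)(5 11 7)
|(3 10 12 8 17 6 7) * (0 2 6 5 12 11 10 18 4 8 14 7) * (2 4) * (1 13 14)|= 14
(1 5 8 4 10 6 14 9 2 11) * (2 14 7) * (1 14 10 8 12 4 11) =(1 5 12 4 8 11 14 9 10 6 7 2) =[0, 5, 1, 3, 8, 12, 7, 2, 11, 10, 6, 14, 4, 13, 9]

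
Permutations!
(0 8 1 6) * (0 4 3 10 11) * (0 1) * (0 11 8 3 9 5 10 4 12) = (0 3 4 9 5 10 8 11 1 6 12) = [3, 6, 2, 4, 9, 10, 12, 7, 11, 5, 8, 1, 0]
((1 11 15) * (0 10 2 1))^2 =((0 10 2 1 11 15))^2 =(0 2 11)(1 15 10)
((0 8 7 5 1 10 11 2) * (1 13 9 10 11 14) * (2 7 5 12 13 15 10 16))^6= ((0 8 5 15 10 14 1 11 7 12 13 9 16 2))^6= (0 1 16 10 13 5 7)(2 14 9 15 12 8 11)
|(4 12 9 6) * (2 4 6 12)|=2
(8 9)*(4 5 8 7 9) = [0, 1, 2, 3, 5, 8, 6, 9, 4, 7] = (4 5 8)(7 9)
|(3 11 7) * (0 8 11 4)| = 6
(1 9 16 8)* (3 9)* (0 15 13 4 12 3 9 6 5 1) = (0 15 13 4 12 3 6 5 1 9 16 8) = [15, 9, 2, 6, 12, 1, 5, 7, 0, 16, 10, 11, 3, 4, 14, 13, 8]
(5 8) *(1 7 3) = (1 7 3)(5 8) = [0, 7, 2, 1, 4, 8, 6, 3, 5]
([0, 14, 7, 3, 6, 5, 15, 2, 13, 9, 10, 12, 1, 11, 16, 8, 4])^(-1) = (1 12 11 13 8 15 6 4 16 14)(2 7)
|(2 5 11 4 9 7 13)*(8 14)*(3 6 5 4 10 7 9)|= 18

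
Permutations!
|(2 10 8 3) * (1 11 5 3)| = |(1 11 5 3 2 10 8)| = 7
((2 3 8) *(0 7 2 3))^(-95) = (0 7 2)(3 8)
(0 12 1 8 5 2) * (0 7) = (0 12 1 8 5 2 7) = [12, 8, 7, 3, 4, 2, 6, 0, 5, 9, 10, 11, 1]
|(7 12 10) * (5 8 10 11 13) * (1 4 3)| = 21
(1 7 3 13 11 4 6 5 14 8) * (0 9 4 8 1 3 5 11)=(0 9 4 6 11 8 3 13)(1 7 5 14)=[9, 7, 2, 13, 6, 14, 11, 5, 3, 4, 10, 8, 12, 0, 1]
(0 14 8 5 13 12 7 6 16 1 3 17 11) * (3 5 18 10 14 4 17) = (0 4 17 11)(1 5 13 12 7 6 16)(8 18 10 14) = [4, 5, 2, 3, 17, 13, 16, 6, 18, 9, 14, 0, 7, 12, 8, 15, 1, 11, 10]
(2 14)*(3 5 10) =[0, 1, 14, 5, 4, 10, 6, 7, 8, 9, 3, 11, 12, 13, 2] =(2 14)(3 5 10)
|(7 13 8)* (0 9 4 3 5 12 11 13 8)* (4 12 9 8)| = |(0 8 7 4 3 5 9 12 11 13)| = 10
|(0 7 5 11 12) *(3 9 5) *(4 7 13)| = 9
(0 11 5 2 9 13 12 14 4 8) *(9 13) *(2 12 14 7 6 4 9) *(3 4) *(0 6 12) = (0 11 5)(2 13 14 9)(3 4 8 6)(7 12) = [11, 1, 13, 4, 8, 0, 3, 12, 6, 2, 10, 5, 7, 14, 9]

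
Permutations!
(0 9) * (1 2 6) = [9, 2, 6, 3, 4, 5, 1, 7, 8, 0] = (0 9)(1 2 6)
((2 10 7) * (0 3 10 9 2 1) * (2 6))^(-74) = (0 3 10 7 1)(2 9 6)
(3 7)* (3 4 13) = (3 7 4 13) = [0, 1, 2, 7, 13, 5, 6, 4, 8, 9, 10, 11, 12, 3]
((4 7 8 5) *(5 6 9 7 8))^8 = (4 6 7)(5 8 9)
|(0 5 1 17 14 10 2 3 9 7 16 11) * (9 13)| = 13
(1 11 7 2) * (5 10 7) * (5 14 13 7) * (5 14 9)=(1 11 9 5 10 14 13 7 2)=[0, 11, 1, 3, 4, 10, 6, 2, 8, 5, 14, 9, 12, 7, 13]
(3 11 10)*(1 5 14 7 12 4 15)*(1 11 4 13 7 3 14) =(1 5)(3 4 15 11 10 14)(7 12 13) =[0, 5, 2, 4, 15, 1, 6, 12, 8, 9, 14, 10, 13, 7, 3, 11]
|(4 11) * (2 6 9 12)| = 4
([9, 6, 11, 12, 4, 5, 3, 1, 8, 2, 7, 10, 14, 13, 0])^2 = (0 2 10 1 3 14 9 11 7 6 12)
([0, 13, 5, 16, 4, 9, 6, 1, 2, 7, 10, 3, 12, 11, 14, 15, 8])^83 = (1 3 2 7 11 8 9 13 16 5)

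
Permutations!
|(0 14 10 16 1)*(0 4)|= |(0 14 10 16 1 4)|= 6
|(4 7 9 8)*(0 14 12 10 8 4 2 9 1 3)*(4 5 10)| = 35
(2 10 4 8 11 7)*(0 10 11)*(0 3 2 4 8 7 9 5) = [10, 1, 11, 2, 7, 0, 6, 4, 3, 5, 8, 9] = (0 10 8 3 2 11 9 5)(4 7)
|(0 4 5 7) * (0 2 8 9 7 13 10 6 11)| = 28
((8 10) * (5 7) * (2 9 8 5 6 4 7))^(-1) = ((2 9 8 10 5)(4 7 6))^(-1) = (2 5 10 8 9)(4 6 7)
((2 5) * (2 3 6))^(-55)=(2 5 3 6)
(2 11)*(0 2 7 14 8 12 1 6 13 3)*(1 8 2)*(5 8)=(0 1 6 13 3)(2 11 7 14)(5 8 12)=[1, 6, 11, 0, 4, 8, 13, 14, 12, 9, 10, 7, 5, 3, 2]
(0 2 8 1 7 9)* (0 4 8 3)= (0 2 3)(1 7 9 4 8)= [2, 7, 3, 0, 8, 5, 6, 9, 1, 4]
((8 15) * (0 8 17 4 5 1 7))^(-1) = ((0 8 15 17 4 5 1 7))^(-1) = (0 7 1 5 4 17 15 8)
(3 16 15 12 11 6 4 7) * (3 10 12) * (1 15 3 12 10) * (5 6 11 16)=(1 15 12 16 3 5 6 4 7)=[0, 15, 2, 5, 7, 6, 4, 1, 8, 9, 10, 11, 16, 13, 14, 12, 3]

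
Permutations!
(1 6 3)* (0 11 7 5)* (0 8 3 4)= (0 11 7 5 8 3 1 6 4)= [11, 6, 2, 1, 0, 8, 4, 5, 3, 9, 10, 7]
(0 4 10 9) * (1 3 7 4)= (0 1 3 7 4 10 9)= [1, 3, 2, 7, 10, 5, 6, 4, 8, 0, 9]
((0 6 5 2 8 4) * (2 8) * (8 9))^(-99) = (0 9)(4 5)(6 8) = ((0 6 5 9 8 4))^(-99)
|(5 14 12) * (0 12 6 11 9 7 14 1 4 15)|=30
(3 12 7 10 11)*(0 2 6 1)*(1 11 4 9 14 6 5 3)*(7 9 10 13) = [2, 0, 5, 12, 10, 3, 11, 13, 8, 14, 4, 1, 9, 7, 6] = (0 2 5 3 12 9 14 6 11 1)(4 10)(7 13)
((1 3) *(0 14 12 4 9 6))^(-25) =(0 6 9 4 12 14)(1 3)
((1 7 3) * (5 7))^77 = ((1 5 7 3))^77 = (1 5 7 3)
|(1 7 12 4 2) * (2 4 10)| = |(1 7 12 10 2)| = 5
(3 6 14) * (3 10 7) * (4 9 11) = (3 6 14 10 7)(4 9 11) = [0, 1, 2, 6, 9, 5, 14, 3, 8, 11, 7, 4, 12, 13, 10]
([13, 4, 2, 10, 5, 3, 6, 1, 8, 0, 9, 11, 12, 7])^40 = (0 4 9 1 10 7 3 13 5)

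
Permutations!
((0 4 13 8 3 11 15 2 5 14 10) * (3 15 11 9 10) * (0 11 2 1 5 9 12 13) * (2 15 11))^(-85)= (0 4)(1 13 5 8 14 11 3 15 12)(2 10 9)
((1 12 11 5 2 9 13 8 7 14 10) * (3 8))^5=(1 9 14 5 8 12 13 10 2 7 11 3)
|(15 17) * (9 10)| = 2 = |(9 10)(15 17)|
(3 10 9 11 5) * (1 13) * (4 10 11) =(1 13)(3 11 5)(4 10 9) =[0, 13, 2, 11, 10, 3, 6, 7, 8, 4, 9, 5, 12, 1]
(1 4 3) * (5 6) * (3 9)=[0, 4, 2, 1, 9, 6, 5, 7, 8, 3]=(1 4 9 3)(5 6)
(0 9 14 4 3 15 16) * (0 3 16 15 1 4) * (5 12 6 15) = (0 9 14)(1 4 16 3)(5 12 6 15) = [9, 4, 2, 1, 16, 12, 15, 7, 8, 14, 10, 11, 6, 13, 0, 5, 3]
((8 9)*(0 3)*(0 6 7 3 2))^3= (0 2)(8 9)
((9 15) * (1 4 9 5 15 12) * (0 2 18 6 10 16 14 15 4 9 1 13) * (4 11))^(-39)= ((0 2 18 6 10 16 14 15 5 11 4 1 9 12 13))^(-39)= (0 14 9 6 11)(1 18 5 13 16)(2 15 12 10 4)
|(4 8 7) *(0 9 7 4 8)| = |(0 9 7 8 4)| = 5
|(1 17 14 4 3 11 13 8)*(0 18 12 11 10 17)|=|(0 18 12 11 13 8 1)(3 10 17 14 4)|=35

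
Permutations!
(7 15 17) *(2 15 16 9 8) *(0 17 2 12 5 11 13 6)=[17, 1, 15, 3, 4, 11, 0, 16, 12, 8, 10, 13, 5, 6, 14, 2, 9, 7]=(0 17 7 16 9 8 12 5 11 13 6)(2 15)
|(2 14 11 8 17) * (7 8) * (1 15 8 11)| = |(1 15 8 17 2 14)(7 11)| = 6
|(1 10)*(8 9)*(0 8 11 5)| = 10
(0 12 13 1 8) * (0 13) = (0 12)(1 8 13) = [12, 8, 2, 3, 4, 5, 6, 7, 13, 9, 10, 11, 0, 1]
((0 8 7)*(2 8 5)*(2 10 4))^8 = ((0 5 10 4 2 8 7))^8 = (0 5 10 4 2 8 7)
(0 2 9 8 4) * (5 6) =(0 2 9 8 4)(5 6) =[2, 1, 9, 3, 0, 6, 5, 7, 4, 8]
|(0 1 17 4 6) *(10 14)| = |(0 1 17 4 6)(10 14)| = 10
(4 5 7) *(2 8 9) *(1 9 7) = (1 9 2 8 7 4 5) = [0, 9, 8, 3, 5, 1, 6, 4, 7, 2]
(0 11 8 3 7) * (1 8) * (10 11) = (0 10 11 1 8 3 7) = [10, 8, 2, 7, 4, 5, 6, 0, 3, 9, 11, 1]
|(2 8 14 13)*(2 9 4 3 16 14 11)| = 6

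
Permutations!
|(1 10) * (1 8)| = 3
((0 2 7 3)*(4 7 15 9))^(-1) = ((0 2 15 9 4 7 3))^(-1) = (0 3 7 4 9 15 2)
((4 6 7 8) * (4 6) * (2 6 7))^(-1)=(2 6)(7 8)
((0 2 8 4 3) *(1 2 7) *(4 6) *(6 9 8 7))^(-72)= (9)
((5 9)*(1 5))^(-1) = (1 9 5) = ((1 5 9))^(-1)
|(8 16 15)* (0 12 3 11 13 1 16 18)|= 10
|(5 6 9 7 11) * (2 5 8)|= 7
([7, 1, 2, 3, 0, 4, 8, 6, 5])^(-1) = (0 4 5 8 6 7)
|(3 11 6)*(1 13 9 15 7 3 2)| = |(1 13 9 15 7 3 11 6 2)| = 9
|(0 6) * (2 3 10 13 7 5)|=6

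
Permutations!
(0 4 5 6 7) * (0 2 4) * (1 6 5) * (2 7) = (7)(1 6 2 4) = [0, 6, 4, 3, 1, 5, 2, 7]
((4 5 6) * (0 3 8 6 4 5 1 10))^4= ((0 3 8 6 5 4 1 10))^4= (0 5)(1 8)(3 4)(6 10)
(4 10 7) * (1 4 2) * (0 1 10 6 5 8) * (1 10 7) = [10, 4, 7, 3, 6, 8, 5, 2, 0, 9, 1] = (0 10 1 4 6 5 8)(2 7)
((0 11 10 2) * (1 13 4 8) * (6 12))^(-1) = ((0 11 10 2)(1 13 4 8)(6 12))^(-1) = (0 2 10 11)(1 8 4 13)(6 12)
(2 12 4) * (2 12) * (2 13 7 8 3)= (2 13 7 8 3)(4 12)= [0, 1, 13, 2, 12, 5, 6, 8, 3, 9, 10, 11, 4, 7]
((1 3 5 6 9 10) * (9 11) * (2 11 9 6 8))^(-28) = (1 10 9 6 11 2 8 5 3)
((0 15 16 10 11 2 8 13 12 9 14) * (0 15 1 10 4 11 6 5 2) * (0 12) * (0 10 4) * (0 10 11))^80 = (0 4 1)(2 16 12)(5 15 11)(6 14 13)(8 10 9)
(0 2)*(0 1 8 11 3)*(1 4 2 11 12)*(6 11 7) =(0 7 6 11 3)(1 8 12)(2 4) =[7, 8, 4, 0, 2, 5, 11, 6, 12, 9, 10, 3, 1]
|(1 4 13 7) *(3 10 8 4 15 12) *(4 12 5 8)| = 10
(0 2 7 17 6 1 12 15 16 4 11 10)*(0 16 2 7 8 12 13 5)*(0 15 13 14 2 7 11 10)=(0 11)(1 14 2 8 12 13 5 15 7 17 6)(4 10 16)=[11, 14, 8, 3, 10, 15, 1, 17, 12, 9, 16, 0, 13, 5, 2, 7, 4, 6]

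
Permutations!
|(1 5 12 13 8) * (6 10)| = |(1 5 12 13 8)(6 10)| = 10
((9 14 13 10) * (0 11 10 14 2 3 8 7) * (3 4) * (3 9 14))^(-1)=(0 7 8 3 13 14 10 11)(2 9 4)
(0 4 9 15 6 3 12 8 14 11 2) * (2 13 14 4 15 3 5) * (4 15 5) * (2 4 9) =[5, 1, 0, 12, 2, 4, 9, 7, 15, 3, 10, 13, 8, 14, 11, 6] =(0 5 4 2)(3 12 8 15 6 9)(11 13 14)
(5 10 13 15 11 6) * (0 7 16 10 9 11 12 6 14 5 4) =[7, 1, 2, 3, 0, 9, 4, 16, 8, 11, 13, 14, 6, 15, 5, 12, 10] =(0 7 16 10 13 15 12 6 4)(5 9 11 14)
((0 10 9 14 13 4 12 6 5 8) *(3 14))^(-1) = (0 8 5 6 12 4 13 14 3 9 10)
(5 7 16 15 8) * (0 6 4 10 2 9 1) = [6, 0, 9, 3, 10, 7, 4, 16, 5, 1, 2, 11, 12, 13, 14, 8, 15] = (0 6 4 10 2 9 1)(5 7 16 15 8)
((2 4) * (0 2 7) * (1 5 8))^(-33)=(8)(0 7 4 2)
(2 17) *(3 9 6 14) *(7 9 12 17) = (2 7 9 6 14 3 12 17) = [0, 1, 7, 12, 4, 5, 14, 9, 8, 6, 10, 11, 17, 13, 3, 15, 16, 2]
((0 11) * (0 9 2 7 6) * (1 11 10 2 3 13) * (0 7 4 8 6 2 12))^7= (0 10 12)(1 9 13 11 3)(2 8 7 4 6)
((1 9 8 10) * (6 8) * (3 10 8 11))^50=((1 9 6 11 3 10))^50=(1 6 3)(9 11 10)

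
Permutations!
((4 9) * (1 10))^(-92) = ((1 10)(4 9))^(-92) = (10)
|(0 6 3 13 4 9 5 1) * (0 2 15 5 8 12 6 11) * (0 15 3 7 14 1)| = 44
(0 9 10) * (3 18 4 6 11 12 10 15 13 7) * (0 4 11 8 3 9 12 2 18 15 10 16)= (0 12 16)(2 18 11)(3 15 13 7 9 10 4 6 8)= [12, 1, 18, 15, 6, 5, 8, 9, 3, 10, 4, 2, 16, 7, 14, 13, 0, 17, 11]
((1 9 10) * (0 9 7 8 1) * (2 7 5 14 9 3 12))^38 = ((0 3 12 2 7 8 1 5 14 9 10))^38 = (0 8 10 7 9 2 14 12 5 3 1)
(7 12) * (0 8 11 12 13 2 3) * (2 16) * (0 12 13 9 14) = [8, 1, 3, 12, 4, 5, 6, 9, 11, 14, 10, 13, 7, 16, 0, 15, 2] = (0 8 11 13 16 2 3 12 7 9 14)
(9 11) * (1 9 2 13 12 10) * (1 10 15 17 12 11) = (1 9)(2 13 11)(12 15 17) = [0, 9, 13, 3, 4, 5, 6, 7, 8, 1, 10, 2, 15, 11, 14, 17, 16, 12]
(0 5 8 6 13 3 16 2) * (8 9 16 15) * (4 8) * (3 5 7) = [7, 1, 0, 15, 8, 9, 13, 3, 6, 16, 10, 11, 12, 5, 14, 4, 2] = (0 7 3 15 4 8 6 13 5 9 16 2)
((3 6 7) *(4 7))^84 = ((3 6 4 7))^84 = (7)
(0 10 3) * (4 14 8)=(0 10 3)(4 14 8)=[10, 1, 2, 0, 14, 5, 6, 7, 4, 9, 3, 11, 12, 13, 8]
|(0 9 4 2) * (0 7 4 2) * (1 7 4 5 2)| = 7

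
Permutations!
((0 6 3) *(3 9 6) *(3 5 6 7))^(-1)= (0 3 7 9 6 5)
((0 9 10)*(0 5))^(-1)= (0 5 10 9)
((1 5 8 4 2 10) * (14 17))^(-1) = (1 10 2 4 8 5)(14 17)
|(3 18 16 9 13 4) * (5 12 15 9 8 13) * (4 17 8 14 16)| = |(3 18 4)(5 12 15 9)(8 13 17)(14 16)| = 12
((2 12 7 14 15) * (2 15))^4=(15)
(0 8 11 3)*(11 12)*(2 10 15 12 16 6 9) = (0 8 16 6 9 2 10 15 12 11 3) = [8, 1, 10, 0, 4, 5, 9, 7, 16, 2, 15, 3, 11, 13, 14, 12, 6]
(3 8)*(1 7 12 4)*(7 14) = (1 14 7 12 4)(3 8) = [0, 14, 2, 8, 1, 5, 6, 12, 3, 9, 10, 11, 4, 13, 7]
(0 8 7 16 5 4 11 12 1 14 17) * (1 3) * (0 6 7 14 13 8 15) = (0 15)(1 13 8 14 17 6 7 16 5 4 11 12 3) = [15, 13, 2, 1, 11, 4, 7, 16, 14, 9, 10, 12, 3, 8, 17, 0, 5, 6]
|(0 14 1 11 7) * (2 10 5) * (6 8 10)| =|(0 14 1 11 7)(2 6 8 10 5)| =5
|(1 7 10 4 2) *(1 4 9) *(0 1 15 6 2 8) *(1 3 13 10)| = 10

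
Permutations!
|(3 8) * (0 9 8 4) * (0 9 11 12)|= 12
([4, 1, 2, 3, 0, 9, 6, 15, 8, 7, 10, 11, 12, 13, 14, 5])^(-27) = (0 4)(5 9 7 15)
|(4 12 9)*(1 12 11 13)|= |(1 12 9 4 11 13)|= 6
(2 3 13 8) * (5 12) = (2 3 13 8)(5 12) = [0, 1, 3, 13, 4, 12, 6, 7, 2, 9, 10, 11, 5, 8]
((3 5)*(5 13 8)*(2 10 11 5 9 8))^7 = (2 10 11 5 3 13)(8 9)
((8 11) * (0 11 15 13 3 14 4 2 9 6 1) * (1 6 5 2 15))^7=((0 11 8 1)(2 9 5)(3 14 4 15 13))^7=(0 1 8 11)(2 9 5)(3 4 13 14 15)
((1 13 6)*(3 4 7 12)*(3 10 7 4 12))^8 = (1 6 13)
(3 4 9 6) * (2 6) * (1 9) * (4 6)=[0, 9, 4, 6, 1, 5, 3, 7, 8, 2]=(1 9 2 4)(3 6)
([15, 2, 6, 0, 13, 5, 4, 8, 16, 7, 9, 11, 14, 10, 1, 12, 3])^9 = (0 10 14 8 6)(1 16 4 15 9)(2 3 13 12 7)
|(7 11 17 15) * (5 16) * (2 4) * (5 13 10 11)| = 8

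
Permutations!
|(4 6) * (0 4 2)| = |(0 4 6 2)| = 4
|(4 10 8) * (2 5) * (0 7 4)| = 10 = |(0 7 4 10 8)(2 5)|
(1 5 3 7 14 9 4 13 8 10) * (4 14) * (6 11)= (1 5 3 7 4 13 8 10)(6 11)(9 14)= [0, 5, 2, 7, 13, 3, 11, 4, 10, 14, 1, 6, 12, 8, 9]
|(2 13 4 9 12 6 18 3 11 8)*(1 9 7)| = |(1 9 12 6 18 3 11 8 2 13 4 7)| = 12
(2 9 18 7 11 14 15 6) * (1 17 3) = (1 17 3)(2 9 18 7 11 14 15 6) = [0, 17, 9, 1, 4, 5, 2, 11, 8, 18, 10, 14, 12, 13, 15, 6, 16, 3, 7]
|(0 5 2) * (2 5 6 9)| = 4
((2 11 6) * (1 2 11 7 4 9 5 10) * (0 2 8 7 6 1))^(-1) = ((0 2 6 11 1 8 7 4 9 5 10))^(-1) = (0 10 5 9 4 7 8 1 11 6 2)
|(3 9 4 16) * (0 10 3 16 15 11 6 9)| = 15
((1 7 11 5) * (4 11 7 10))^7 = (1 4 5 10 11)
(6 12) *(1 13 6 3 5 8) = (1 13 6 12 3 5 8) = [0, 13, 2, 5, 4, 8, 12, 7, 1, 9, 10, 11, 3, 6]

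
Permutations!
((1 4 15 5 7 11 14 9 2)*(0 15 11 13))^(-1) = (0 13 7 5 15)(1 2 9 14 11 4)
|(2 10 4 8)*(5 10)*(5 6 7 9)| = 8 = |(2 6 7 9 5 10 4 8)|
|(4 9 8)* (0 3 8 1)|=6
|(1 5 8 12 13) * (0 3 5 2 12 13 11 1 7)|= |(0 3 5 8 13 7)(1 2 12 11)|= 12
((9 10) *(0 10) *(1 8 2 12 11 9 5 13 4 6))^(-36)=(13)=((0 10 5 13 4 6 1 8 2 12 11 9))^(-36)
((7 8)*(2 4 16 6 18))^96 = (2 4 16 6 18)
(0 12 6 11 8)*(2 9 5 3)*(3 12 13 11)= [13, 1, 9, 2, 4, 12, 3, 7, 0, 5, 10, 8, 6, 11]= (0 13 11 8)(2 9 5 12 6 3)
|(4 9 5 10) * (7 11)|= 4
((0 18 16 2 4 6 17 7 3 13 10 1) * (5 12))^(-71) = (0 18 16 2 4 6 17 7 3 13 10 1)(5 12)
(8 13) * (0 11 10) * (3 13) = [11, 1, 2, 13, 4, 5, 6, 7, 3, 9, 0, 10, 12, 8] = (0 11 10)(3 13 8)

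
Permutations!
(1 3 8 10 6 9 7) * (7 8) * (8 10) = (1 3 7)(6 9 10) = [0, 3, 2, 7, 4, 5, 9, 1, 8, 10, 6]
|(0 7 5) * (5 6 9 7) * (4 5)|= 3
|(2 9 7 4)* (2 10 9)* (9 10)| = 3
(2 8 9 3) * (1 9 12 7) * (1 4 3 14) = (1 9 14)(2 8 12 7 4 3) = [0, 9, 8, 2, 3, 5, 6, 4, 12, 14, 10, 11, 7, 13, 1]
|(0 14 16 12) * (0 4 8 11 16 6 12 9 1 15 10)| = 12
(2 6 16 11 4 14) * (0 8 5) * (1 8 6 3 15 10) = (0 6 16 11 4 14 2 3 15 10 1 8 5) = [6, 8, 3, 15, 14, 0, 16, 7, 5, 9, 1, 4, 12, 13, 2, 10, 11]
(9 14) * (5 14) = (5 14 9) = [0, 1, 2, 3, 4, 14, 6, 7, 8, 5, 10, 11, 12, 13, 9]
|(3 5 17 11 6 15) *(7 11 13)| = 8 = |(3 5 17 13 7 11 6 15)|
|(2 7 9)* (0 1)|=6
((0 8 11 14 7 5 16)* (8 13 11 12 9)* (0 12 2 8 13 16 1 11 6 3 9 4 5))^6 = ((0 16 12 4 5 1 11 14 7)(2 8)(3 9 13 6))^6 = (0 11 4)(1 12 7)(3 13)(5 16 14)(6 9)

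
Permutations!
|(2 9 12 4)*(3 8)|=4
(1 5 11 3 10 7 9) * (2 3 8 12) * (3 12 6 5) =(1 3 10 7 9)(2 12)(5 11 8 6) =[0, 3, 12, 10, 4, 11, 5, 9, 6, 1, 7, 8, 2]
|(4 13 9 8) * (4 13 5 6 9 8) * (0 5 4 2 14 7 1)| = |(0 5 6 9 2 14 7 1)(8 13)| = 8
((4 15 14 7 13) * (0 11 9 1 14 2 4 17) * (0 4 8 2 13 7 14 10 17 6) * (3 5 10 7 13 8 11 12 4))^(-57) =(0 15 11 7)(1 6 4 2)(3 17 10 5)(8 9 13 12)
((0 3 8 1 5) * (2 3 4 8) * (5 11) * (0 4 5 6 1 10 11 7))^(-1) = (0 7 1 6 11 10 8 4 5)(2 3)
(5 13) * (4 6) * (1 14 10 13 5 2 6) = (1 14 10 13 2 6 4) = [0, 14, 6, 3, 1, 5, 4, 7, 8, 9, 13, 11, 12, 2, 10]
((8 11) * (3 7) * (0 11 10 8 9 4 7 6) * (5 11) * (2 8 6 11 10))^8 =(3 4 11 7 9)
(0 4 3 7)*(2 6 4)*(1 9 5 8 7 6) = (0 2 1 9 5 8 7)(3 6 4) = [2, 9, 1, 6, 3, 8, 4, 0, 7, 5]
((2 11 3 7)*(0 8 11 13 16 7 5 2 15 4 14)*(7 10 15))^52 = ((0 8 11 3 5 2 13 16 10 15 4 14))^52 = (0 5 10)(2 15 8)(3 16 14)(4 11 13)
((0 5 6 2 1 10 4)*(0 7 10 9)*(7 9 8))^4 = (0 1 4 6 7)(2 10 5 8 9)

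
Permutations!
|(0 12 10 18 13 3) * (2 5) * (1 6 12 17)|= |(0 17 1 6 12 10 18 13 3)(2 5)|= 18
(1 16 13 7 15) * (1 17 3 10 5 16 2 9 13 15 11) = [0, 2, 9, 10, 4, 16, 6, 11, 8, 13, 5, 1, 12, 7, 14, 17, 15, 3] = (1 2 9 13 7 11)(3 10 5 16 15 17)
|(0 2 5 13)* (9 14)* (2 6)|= |(0 6 2 5 13)(9 14)|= 10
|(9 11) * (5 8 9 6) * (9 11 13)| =4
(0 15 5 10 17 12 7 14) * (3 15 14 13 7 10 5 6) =(0 14)(3 15 6)(7 13)(10 17 12) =[14, 1, 2, 15, 4, 5, 3, 13, 8, 9, 17, 11, 10, 7, 0, 6, 16, 12]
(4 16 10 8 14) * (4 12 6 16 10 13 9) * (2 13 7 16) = (2 13 9 4 10 8 14 12 6)(7 16) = [0, 1, 13, 3, 10, 5, 2, 16, 14, 4, 8, 11, 6, 9, 12, 15, 7]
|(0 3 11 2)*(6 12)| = |(0 3 11 2)(6 12)| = 4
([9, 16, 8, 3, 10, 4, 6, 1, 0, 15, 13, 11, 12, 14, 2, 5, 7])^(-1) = (0 8 2 14 13 10 4 5 15 9)(1 7 16)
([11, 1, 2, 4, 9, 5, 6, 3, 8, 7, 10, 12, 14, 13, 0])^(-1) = [14, 1, 2, 7, 3, 5, 6, 9, 8, 4, 10, 0, 11, 13, 12]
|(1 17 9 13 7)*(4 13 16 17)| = |(1 4 13 7)(9 16 17)| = 12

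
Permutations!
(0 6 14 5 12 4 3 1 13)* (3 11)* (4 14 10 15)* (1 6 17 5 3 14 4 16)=(0 17 5 12 4 11 14 3 6 10 15 16 1 13)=[17, 13, 2, 6, 11, 12, 10, 7, 8, 9, 15, 14, 4, 0, 3, 16, 1, 5]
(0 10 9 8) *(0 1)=(0 10 9 8 1)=[10, 0, 2, 3, 4, 5, 6, 7, 1, 8, 9]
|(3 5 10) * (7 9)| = 6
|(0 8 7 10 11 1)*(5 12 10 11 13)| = |(0 8 7 11 1)(5 12 10 13)| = 20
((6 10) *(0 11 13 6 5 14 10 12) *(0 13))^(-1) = (0 11)(5 10 14)(6 13 12)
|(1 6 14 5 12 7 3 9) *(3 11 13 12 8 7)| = 11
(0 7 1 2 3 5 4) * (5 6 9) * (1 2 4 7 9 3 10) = [9, 4, 10, 6, 0, 7, 3, 2, 8, 5, 1] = (0 9 5 7 2 10 1 4)(3 6)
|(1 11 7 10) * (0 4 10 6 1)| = 12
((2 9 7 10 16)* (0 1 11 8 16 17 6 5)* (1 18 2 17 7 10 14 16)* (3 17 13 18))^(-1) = (0 5 6 17 3)(1 8 11)(2 18 13 16 14 7 10 9)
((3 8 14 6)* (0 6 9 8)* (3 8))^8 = (0 8 9)(3 6 14) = ((0 6 8 14 9 3))^8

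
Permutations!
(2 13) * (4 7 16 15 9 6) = (2 13)(4 7 16 15 9 6) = [0, 1, 13, 3, 7, 5, 4, 16, 8, 6, 10, 11, 12, 2, 14, 9, 15]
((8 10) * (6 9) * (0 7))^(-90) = ((0 7)(6 9)(8 10))^(-90) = (10)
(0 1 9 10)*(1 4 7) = (0 4 7 1 9 10) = [4, 9, 2, 3, 7, 5, 6, 1, 8, 10, 0]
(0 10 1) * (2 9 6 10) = [2, 0, 9, 3, 4, 5, 10, 7, 8, 6, 1] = (0 2 9 6 10 1)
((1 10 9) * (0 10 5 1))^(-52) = ((0 10 9)(1 5))^(-52) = (0 9 10)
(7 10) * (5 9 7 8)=(5 9 7 10 8)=[0, 1, 2, 3, 4, 9, 6, 10, 5, 7, 8]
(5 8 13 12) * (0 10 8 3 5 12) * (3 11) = [10, 1, 2, 5, 4, 11, 6, 7, 13, 9, 8, 3, 12, 0] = (0 10 8 13)(3 5 11)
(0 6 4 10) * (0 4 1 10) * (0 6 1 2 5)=(0 1 10 4 6 2 5)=[1, 10, 5, 3, 6, 0, 2, 7, 8, 9, 4]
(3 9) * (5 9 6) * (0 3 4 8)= [3, 1, 2, 6, 8, 9, 5, 7, 0, 4]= (0 3 6 5 9 4 8)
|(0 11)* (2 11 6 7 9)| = 6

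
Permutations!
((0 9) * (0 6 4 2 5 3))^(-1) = (0 3 5 2 4 6 9)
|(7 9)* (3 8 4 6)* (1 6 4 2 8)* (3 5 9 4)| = 14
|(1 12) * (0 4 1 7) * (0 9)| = |(0 4 1 12 7 9)| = 6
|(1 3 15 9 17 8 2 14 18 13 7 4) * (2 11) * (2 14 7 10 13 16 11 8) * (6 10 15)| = 44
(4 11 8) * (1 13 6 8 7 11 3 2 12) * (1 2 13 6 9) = [0, 6, 12, 13, 3, 5, 8, 11, 4, 1, 10, 7, 2, 9] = (1 6 8 4 3 13 9)(2 12)(7 11)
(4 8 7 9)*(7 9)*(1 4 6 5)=(1 4 8 9 6 5)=[0, 4, 2, 3, 8, 1, 5, 7, 9, 6]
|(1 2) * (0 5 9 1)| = |(0 5 9 1 2)| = 5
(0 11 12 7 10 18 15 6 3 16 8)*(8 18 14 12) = (0 11 8)(3 16 18 15 6)(7 10 14 12) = [11, 1, 2, 16, 4, 5, 3, 10, 0, 9, 14, 8, 7, 13, 12, 6, 18, 17, 15]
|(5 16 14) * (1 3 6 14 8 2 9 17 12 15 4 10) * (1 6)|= 12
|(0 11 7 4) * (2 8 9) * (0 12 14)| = 6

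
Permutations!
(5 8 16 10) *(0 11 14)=(0 11 14)(5 8 16 10)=[11, 1, 2, 3, 4, 8, 6, 7, 16, 9, 5, 14, 12, 13, 0, 15, 10]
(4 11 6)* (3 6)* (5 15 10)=(3 6 4 11)(5 15 10)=[0, 1, 2, 6, 11, 15, 4, 7, 8, 9, 5, 3, 12, 13, 14, 10]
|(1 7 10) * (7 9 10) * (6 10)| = 4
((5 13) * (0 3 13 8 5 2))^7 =(0 2 13 3)(5 8)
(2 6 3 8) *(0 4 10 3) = (0 4 10 3 8 2 6) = [4, 1, 6, 8, 10, 5, 0, 7, 2, 9, 3]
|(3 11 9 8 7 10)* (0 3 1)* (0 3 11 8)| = 15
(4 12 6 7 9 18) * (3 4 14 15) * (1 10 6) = (1 10 6 7 9 18 14 15 3 4 12) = [0, 10, 2, 4, 12, 5, 7, 9, 8, 18, 6, 11, 1, 13, 15, 3, 16, 17, 14]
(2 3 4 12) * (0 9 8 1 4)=(0 9 8 1 4 12 2 3)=[9, 4, 3, 0, 12, 5, 6, 7, 1, 8, 10, 11, 2]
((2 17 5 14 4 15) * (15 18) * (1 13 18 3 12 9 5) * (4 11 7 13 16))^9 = (1 7 3 15 5)(2 14 16 13 12)(4 18 9 17 11)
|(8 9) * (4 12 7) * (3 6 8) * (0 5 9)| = |(0 5 9 3 6 8)(4 12 7)| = 6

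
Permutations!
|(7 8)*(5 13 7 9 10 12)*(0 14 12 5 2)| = |(0 14 12 2)(5 13 7 8 9 10)| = 12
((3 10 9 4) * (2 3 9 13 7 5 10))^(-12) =((2 3)(4 9)(5 10 13 7))^(-12) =(13)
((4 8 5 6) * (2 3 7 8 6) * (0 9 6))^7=(0 4 6 9)(2 7 5 3 8)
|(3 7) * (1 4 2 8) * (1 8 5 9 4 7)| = |(1 7 3)(2 5 9 4)| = 12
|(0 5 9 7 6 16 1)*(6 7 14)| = 7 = |(0 5 9 14 6 16 1)|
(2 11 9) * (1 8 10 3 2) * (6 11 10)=(1 8 6 11 9)(2 10 3)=[0, 8, 10, 2, 4, 5, 11, 7, 6, 1, 3, 9]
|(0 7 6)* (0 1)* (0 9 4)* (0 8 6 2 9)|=|(0 7 2 9 4 8 6 1)|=8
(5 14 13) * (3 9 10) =(3 9 10)(5 14 13) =[0, 1, 2, 9, 4, 14, 6, 7, 8, 10, 3, 11, 12, 5, 13]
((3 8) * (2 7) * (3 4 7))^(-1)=((2 3 8 4 7))^(-1)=(2 7 4 8 3)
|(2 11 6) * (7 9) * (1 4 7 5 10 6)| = |(1 4 7 9 5 10 6 2 11)| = 9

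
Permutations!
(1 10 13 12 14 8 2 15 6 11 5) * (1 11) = [0, 10, 15, 3, 4, 11, 1, 7, 2, 9, 13, 5, 14, 12, 8, 6] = (1 10 13 12 14 8 2 15 6)(5 11)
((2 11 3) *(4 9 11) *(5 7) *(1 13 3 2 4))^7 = (13)(5 7)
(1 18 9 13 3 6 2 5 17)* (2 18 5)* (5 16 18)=[0, 16, 2, 6, 4, 17, 5, 7, 8, 13, 10, 11, 12, 3, 14, 15, 18, 1, 9]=(1 16 18 9 13 3 6 5 17)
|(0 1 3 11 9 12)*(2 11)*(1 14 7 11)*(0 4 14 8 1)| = |(0 8 1 3 2)(4 14 7 11 9 12)| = 30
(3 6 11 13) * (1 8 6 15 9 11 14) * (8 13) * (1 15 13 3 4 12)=(1 3 13 4 12)(6 14 15 9 11 8)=[0, 3, 2, 13, 12, 5, 14, 7, 6, 11, 10, 8, 1, 4, 15, 9]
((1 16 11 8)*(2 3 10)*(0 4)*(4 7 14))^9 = ((0 7 14 4)(1 16 11 8)(2 3 10))^9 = (0 7 14 4)(1 16 11 8)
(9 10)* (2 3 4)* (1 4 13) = (1 4 2 3 13)(9 10) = [0, 4, 3, 13, 2, 5, 6, 7, 8, 10, 9, 11, 12, 1]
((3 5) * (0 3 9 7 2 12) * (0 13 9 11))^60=(13)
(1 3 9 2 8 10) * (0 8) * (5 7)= (0 8 10 1 3 9 2)(5 7)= [8, 3, 0, 9, 4, 7, 6, 5, 10, 2, 1]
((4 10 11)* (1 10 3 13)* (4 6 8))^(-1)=((1 10 11 6 8 4 3 13))^(-1)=(1 13 3 4 8 6 11 10)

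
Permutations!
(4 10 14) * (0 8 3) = [8, 1, 2, 0, 10, 5, 6, 7, 3, 9, 14, 11, 12, 13, 4] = (0 8 3)(4 10 14)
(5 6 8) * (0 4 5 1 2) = (0 4 5 6 8 1 2) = [4, 2, 0, 3, 5, 6, 8, 7, 1]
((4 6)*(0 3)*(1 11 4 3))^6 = ((0 1 11 4 6 3))^6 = (11)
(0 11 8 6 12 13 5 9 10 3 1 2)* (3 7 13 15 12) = (0 11 8 6 3 1 2)(5 9 10 7 13)(12 15) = [11, 2, 0, 1, 4, 9, 3, 13, 6, 10, 7, 8, 15, 5, 14, 12]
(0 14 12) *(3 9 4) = [14, 1, 2, 9, 3, 5, 6, 7, 8, 4, 10, 11, 0, 13, 12] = (0 14 12)(3 9 4)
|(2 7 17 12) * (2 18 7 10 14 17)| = 7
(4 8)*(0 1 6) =(0 1 6)(4 8) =[1, 6, 2, 3, 8, 5, 0, 7, 4]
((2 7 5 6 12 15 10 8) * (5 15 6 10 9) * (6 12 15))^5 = ((2 7 6 15 9 5 10 8))^5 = (2 5 6 8 9 7 10 15)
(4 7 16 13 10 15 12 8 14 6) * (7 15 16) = (4 15 12 8 14 6)(10 16 13) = [0, 1, 2, 3, 15, 5, 4, 7, 14, 9, 16, 11, 8, 10, 6, 12, 13]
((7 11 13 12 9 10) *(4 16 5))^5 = (4 5 16)(7 10 9 12 13 11)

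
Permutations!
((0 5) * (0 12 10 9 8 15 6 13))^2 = (0 12 9 15 13 5 10 8 6)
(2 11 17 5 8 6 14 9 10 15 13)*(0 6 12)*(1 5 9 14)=(0 6 1 5 8 12)(2 11 17 9 10 15 13)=[6, 5, 11, 3, 4, 8, 1, 7, 12, 10, 15, 17, 0, 2, 14, 13, 16, 9]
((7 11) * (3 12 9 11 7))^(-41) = ((3 12 9 11))^(-41) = (3 11 9 12)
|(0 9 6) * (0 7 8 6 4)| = |(0 9 4)(6 7 8)| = 3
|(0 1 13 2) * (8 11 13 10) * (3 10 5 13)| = 20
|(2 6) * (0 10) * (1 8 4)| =6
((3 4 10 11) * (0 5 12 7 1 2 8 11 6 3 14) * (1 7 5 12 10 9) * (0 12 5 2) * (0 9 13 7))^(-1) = (0 7 13 4 3 6 10 5)(1 9)(2 12 14 11 8)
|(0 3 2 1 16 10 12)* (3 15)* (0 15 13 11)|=21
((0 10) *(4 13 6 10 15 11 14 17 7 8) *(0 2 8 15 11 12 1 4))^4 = (0 7 4 2 14 12 6)(1 10 11 15 13 8 17)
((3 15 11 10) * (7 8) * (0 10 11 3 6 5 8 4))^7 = ((0 10 6 5 8 7 4)(3 15))^7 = (3 15)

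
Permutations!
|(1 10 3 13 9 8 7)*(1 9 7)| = 7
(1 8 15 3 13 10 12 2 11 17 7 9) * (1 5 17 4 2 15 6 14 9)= (1 8 6 14 9 5 17 7)(2 11 4)(3 13 10 12 15)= [0, 8, 11, 13, 2, 17, 14, 1, 6, 5, 12, 4, 15, 10, 9, 3, 16, 7]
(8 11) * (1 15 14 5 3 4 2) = (1 15 14 5 3 4 2)(8 11) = [0, 15, 1, 4, 2, 3, 6, 7, 11, 9, 10, 8, 12, 13, 5, 14]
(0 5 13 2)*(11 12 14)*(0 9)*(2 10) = (0 5 13 10 2 9)(11 12 14) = [5, 1, 9, 3, 4, 13, 6, 7, 8, 0, 2, 12, 14, 10, 11]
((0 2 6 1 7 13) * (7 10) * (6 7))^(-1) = ((0 2 7 13)(1 10 6))^(-1) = (0 13 7 2)(1 6 10)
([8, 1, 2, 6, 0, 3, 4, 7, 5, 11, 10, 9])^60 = (11)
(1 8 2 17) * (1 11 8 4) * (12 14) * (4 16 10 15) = [0, 16, 17, 3, 1, 5, 6, 7, 2, 9, 15, 8, 14, 13, 12, 4, 10, 11] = (1 16 10 15 4)(2 17 11 8)(12 14)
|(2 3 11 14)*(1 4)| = |(1 4)(2 3 11 14)| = 4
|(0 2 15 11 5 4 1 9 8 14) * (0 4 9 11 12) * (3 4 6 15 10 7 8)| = |(0 2 10 7 8 14 6 15 12)(1 11 5 9 3 4)| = 18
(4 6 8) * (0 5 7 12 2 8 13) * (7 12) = [5, 1, 8, 3, 6, 12, 13, 7, 4, 9, 10, 11, 2, 0] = (0 5 12 2 8 4 6 13)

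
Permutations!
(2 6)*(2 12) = (2 6 12) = [0, 1, 6, 3, 4, 5, 12, 7, 8, 9, 10, 11, 2]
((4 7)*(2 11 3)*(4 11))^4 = (2 3 11 7 4)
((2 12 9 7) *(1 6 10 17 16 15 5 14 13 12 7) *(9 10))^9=((1 6 9)(2 7)(5 14 13 12 10 17 16 15))^9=(2 7)(5 14 13 12 10 17 16 15)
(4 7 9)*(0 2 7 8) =(0 2 7 9 4 8) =[2, 1, 7, 3, 8, 5, 6, 9, 0, 4]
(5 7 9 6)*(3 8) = (3 8)(5 7 9 6) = [0, 1, 2, 8, 4, 7, 5, 9, 3, 6]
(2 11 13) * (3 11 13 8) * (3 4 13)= (2 3 11 8 4 13)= [0, 1, 3, 11, 13, 5, 6, 7, 4, 9, 10, 8, 12, 2]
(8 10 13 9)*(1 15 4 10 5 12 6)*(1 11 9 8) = (1 15 4 10 13 8 5 12 6 11 9) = [0, 15, 2, 3, 10, 12, 11, 7, 5, 1, 13, 9, 6, 8, 14, 4]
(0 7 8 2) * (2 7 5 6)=(0 5 6 2)(7 8)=[5, 1, 0, 3, 4, 6, 2, 8, 7]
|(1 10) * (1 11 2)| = 4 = |(1 10 11 2)|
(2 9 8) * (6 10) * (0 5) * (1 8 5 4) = (0 4 1 8 2 9 5)(6 10) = [4, 8, 9, 3, 1, 0, 10, 7, 2, 5, 6]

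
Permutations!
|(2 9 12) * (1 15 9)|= |(1 15 9 12 2)|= 5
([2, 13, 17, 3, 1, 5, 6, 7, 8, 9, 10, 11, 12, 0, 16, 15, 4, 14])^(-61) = [14, 2, 16, 3, 0, 5, 6, 7, 8, 9, 10, 11, 12, 17, 1, 15, 13, 4]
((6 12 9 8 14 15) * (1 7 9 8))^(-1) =((1 7 9)(6 12 8 14 15))^(-1) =(1 9 7)(6 15 14 8 12)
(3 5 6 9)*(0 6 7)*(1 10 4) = (0 6 9 3 5 7)(1 10 4) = [6, 10, 2, 5, 1, 7, 9, 0, 8, 3, 4]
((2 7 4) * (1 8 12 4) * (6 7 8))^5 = ((1 6 7)(2 8 12 4))^5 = (1 7 6)(2 8 12 4)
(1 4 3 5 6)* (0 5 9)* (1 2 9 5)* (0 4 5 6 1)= (1 5)(2 9 4 3 6)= [0, 5, 9, 6, 3, 1, 2, 7, 8, 4]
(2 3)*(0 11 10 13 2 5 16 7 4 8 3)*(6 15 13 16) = (0 11 10 16 7 4 8 3 5 6 15 13 2) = [11, 1, 0, 5, 8, 6, 15, 4, 3, 9, 16, 10, 12, 2, 14, 13, 7]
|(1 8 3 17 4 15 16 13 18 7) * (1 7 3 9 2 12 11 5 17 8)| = 13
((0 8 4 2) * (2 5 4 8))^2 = ((8)(0 2)(4 5))^2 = (8)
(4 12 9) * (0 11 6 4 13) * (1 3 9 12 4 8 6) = [11, 3, 2, 9, 4, 5, 8, 7, 6, 13, 10, 1, 12, 0] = (0 11 1 3 9 13)(6 8)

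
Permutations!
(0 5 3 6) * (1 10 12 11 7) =[5, 10, 2, 6, 4, 3, 0, 1, 8, 9, 12, 7, 11] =(0 5 3 6)(1 10 12 11 7)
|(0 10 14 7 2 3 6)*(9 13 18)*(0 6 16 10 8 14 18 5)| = 12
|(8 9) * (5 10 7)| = |(5 10 7)(8 9)| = 6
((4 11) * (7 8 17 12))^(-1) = (4 11)(7 12 17 8)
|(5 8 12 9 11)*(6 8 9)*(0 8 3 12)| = 6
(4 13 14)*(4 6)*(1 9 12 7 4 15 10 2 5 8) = (1 9 12 7 4 13 14 6 15 10 2 5 8) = [0, 9, 5, 3, 13, 8, 15, 4, 1, 12, 2, 11, 7, 14, 6, 10]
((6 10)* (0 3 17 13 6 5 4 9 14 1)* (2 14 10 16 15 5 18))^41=(0 18 5 13 1 10 15 17 14 9 16 3 2 4 6)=((0 3 17 13 6 16 15 5 4 9 10 18 2 14 1))^41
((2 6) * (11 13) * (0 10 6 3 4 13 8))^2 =(0 6 3 13 8 10 2 4 11)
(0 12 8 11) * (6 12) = (0 6 12 8 11) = [6, 1, 2, 3, 4, 5, 12, 7, 11, 9, 10, 0, 8]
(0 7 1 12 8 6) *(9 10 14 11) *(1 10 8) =(0 7 10 14 11 9 8 6)(1 12) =[7, 12, 2, 3, 4, 5, 0, 10, 6, 8, 14, 9, 1, 13, 11]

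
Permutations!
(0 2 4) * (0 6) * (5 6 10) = (0 2 4 10 5 6) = [2, 1, 4, 3, 10, 6, 0, 7, 8, 9, 5]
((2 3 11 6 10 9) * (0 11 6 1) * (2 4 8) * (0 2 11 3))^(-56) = (0 9 1 6 8)(2 10 11 3 4)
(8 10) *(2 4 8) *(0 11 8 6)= (0 11 8 10 2 4 6)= [11, 1, 4, 3, 6, 5, 0, 7, 10, 9, 2, 8]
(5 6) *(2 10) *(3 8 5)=[0, 1, 10, 8, 4, 6, 3, 7, 5, 9, 2]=(2 10)(3 8 5 6)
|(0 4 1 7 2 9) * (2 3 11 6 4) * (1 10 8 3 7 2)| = 12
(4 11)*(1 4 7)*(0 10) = (0 10)(1 4 11 7) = [10, 4, 2, 3, 11, 5, 6, 1, 8, 9, 0, 7]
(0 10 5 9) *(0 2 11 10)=[0, 1, 11, 3, 4, 9, 6, 7, 8, 2, 5, 10]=(2 11 10 5 9)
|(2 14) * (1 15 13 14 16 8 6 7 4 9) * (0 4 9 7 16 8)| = 12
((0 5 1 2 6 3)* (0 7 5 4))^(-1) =((0 4)(1 2 6 3 7 5))^(-1) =(0 4)(1 5 7 3 6 2)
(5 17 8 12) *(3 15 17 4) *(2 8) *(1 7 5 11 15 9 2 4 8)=(1 7 5 8 12 11 15 17 4 3 9 2)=[0, 7, 1, 9, 3, 8, 6, 5, 12, 2, 10, 15, 11, 13, 14, 17, 16, 4]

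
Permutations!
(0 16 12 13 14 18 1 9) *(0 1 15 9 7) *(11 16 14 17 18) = [14, 7, 2, 3, 4, 5, 6, 0, 8, 1, 10, 16, 13, 17, 11, 9, 12, 18, 15] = (0 14 11 16 12 13 17 18 15 9 1 7)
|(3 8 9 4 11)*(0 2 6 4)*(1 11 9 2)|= |(0 1 11 3 8 2 6 4 9)|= 9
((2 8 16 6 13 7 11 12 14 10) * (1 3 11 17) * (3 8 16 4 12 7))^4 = ((1 8 4 12 14 10 2 16 6 13 3 11 7 17))^4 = (1 14 6 7 4 2 3)(8 10 13 17 12 16 11)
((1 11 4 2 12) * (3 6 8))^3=(1 2 11 12 4)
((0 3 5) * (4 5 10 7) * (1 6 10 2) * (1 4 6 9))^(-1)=((0 3 2 4 5)(1 9)(6 10 7))^(-1)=(0 5 4 2 3)(1 9)(6 7 10)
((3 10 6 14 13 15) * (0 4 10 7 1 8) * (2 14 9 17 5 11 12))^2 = (0 10 9 5 12 14 15 7 8 4 6 17 11 2 13 3 1)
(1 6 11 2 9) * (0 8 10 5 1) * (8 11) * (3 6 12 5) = (0 11 2 9)(1 12 5)(3 6 8 10) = [11, 12, 9, 6, 4, 1, 8, 7, 10, 0, 3, 2, 5]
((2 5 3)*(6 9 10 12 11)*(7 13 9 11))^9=((2 5 3)(6 11)(7 13 9 10 12))^9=(6 11)(7 12 10 9 13)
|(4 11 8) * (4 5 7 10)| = |(4 11 8 5 7 10)| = 6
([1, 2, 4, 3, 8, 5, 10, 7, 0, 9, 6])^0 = (10)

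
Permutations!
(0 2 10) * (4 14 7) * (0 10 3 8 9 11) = (0 2 3 8 9 11)(4 14 7) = [2, 1, 3, 8, 14, 5, 6, 4, 9, 11, 10, 0, 12, 13, 7]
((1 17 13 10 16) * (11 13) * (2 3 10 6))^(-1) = (1 16 10 3 2 6 13 11 17)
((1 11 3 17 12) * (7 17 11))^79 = (1 12 17 7)(3 11)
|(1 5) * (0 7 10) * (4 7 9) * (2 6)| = 10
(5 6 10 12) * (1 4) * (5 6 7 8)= [0, 4, 2, 3, 1, 7, 10, 8, 5, 9, 12, 11, 6]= (1 4)(5 7 8)(6 10 12)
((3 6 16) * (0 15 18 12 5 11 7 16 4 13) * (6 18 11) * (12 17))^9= (0 5 3 15 6 18 11 4 17 7 13 12 16)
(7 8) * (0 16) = (0 16)(7 8) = [16, 1, 2, 3, 4, 5, 6, 8, 7, 9, 10, 11, 12, 13, 14, 15, 0]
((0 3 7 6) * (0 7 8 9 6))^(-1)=(0 7 6 9 8 3)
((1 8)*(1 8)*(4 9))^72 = ((4 9))^72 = (9)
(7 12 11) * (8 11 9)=[0, 1, 2, 3, 4, 5, 6, 12, 11, 8, 10, 7, 9]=(7 12 9 8 11)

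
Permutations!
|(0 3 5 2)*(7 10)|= 4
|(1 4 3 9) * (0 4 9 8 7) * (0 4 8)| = 10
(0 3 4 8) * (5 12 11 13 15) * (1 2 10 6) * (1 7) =(0 3 4 8)(1 2 10 6 7)(5 12 11 13 15) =[3, 2, 10, 4, 8, 12, 7, 1, 0, 9, 6, 13, 11, 15, 14, 5]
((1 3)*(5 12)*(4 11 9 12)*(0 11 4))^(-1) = ((0 11 9 12 5)(1 3))^(-1) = (0 5 12 9 11)(1 3)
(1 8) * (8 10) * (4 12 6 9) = (1 10 8)(4 12 6 9) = [0, 10, 2, 3, 12, 5, 9, 7, 1, 4, 8, 11, 6]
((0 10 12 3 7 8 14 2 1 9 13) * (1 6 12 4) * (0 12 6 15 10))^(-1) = ((1 9 13 12 3 7 8 14 2 15 10 4))^(-1) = (1 4 10 15 2 14 8 7 3 12 13 9)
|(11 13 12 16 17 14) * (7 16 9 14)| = 15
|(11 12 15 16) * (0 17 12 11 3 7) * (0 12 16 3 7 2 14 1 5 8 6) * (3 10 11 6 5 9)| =|(0 17 16 7 12 15 10 11 6)(1 9 3 2 14)(5 8)| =90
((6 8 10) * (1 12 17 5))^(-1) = (1 5 17 12)(6 10 8)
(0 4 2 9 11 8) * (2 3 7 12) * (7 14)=(0 4 3 14 7 12 2 9 11 8)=[4, 1, 9, 14, 3, 5, 6, 12, 0, 11, 10, 8, 2, 13, 7]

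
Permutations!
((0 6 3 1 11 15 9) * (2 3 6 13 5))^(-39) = (0 11 2)(1 5 9)(3 13 15)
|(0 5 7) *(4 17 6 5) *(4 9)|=7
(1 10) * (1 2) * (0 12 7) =(0 12 7)(1 10 2) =[12, 10, 1, 3, 4, 5, 6, 0, 8, 9, 2, 11, 7]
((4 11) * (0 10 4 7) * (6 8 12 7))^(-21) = ((0 10 4 11 6 8 12 7))^(-21) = (0 11 12 10 6 7 4 8)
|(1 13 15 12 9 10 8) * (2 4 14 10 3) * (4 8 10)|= |(1 13 15 12 9 3 2 8)(4 14)|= 8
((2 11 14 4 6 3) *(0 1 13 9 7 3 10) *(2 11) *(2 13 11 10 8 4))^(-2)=(0 3 9 2 11)(1 10 7 13 14)(4 6 8)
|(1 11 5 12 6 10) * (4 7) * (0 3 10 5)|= 30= |(0 3 10 1 11)(4 7)(5 12 6)|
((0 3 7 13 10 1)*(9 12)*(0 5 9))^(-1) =(0 12 9 5 1 10 13 7 3)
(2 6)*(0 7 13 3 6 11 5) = (0 7 13 3 6 2 11 5) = [7, 1, 11, 6, 4, 0, 2, 13, 8, 9, 10, 5, 12, 3]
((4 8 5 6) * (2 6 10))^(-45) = ((2 6 4 8 5 10))^(-45) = (2 8)(4 10)(5 6)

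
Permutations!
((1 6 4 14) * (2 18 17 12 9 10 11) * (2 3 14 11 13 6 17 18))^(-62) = ((18)(1 17 12 9 10 13 6 4 11 3 14))^(-62) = (18)(1 10 11 17 13 3 12 6 14 9 4)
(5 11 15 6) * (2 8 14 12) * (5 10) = (2 8 14 12)(5 11 15 6 10) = [0, 1, 8, 3, 4, 11, 10, 7, 14, 9, 5, 15, 2, 13, 12, 6]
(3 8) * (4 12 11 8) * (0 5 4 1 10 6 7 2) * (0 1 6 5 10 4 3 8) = (0 10 5 3 6 7 2 1 4 12 11) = [10, 4, 1, 6, 12, 3, 7, 2, 8, 9, 5, 0, 11]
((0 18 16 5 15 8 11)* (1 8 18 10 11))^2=(0 11 10)(5 18)(15 16)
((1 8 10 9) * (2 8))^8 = ((1 2 8 10 9))^8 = (1 10 2 9 8)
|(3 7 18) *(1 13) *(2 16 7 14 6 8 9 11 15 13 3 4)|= 45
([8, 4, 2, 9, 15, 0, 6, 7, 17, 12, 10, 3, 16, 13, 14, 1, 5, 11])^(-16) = (0 17 3 12 5 8 11 9 16)(1 15 4)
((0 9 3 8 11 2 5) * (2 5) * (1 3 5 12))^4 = (0 9 5)(1 12 11 8 3) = ((0 9 5)(1 3 8 11 12))^4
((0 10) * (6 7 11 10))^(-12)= ((0 6 7 11 10))^(-12)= (0 11 6 10 7)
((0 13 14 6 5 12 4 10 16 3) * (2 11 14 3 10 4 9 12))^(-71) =(0 13 3)(2 5 6 14 11)(9 12)(10 16)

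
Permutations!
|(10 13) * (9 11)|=2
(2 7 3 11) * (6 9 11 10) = (2 7 3 10 6 9 11) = [0, 1, 7, 10, 4, 5, 9, 3, 8, 11, 6, 2]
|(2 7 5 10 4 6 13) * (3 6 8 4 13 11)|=|(2 7 5 10 13)(3 6 11)(4 8)|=30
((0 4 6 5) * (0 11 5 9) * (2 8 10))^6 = ((0 4 6 9)(2 8 10)(5 11))^6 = (11)(0 6)(4 9)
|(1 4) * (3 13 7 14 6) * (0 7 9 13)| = 10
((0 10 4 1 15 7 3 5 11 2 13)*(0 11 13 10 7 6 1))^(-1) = ((0 7 3 5 13 11 2 10 4)(1 15 6))^(-1) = (0 4 10 2 11 13 5 3 7)(1 6 15)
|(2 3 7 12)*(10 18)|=4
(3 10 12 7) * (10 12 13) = [0, 1, 2, 12, 4, 5, 6, 3, 8, 9, 13, 11, 7, 10] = (3 12 7)(10 13)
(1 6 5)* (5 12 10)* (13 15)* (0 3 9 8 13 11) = (0 3 9 8 13 15 11)(1 6 12 10 5) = [3, 6, 2, 9, 4, 1, 12, 7, 13, 8, 5, 0, 10, 15, 14, 11]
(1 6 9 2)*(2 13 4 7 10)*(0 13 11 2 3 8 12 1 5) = (0 13 4 7 10 3 8 12 1 6 9 11 2 5) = [13, 6, 5, 8, 7, 0, 9, 10, 12, 11, 3, 2, 1, 4]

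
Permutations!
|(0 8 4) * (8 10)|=|(0 10 8 4)|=4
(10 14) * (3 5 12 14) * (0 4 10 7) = (0 4 10 3 5 12 14 7) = [4, 1, 2, 5, 10, 12, 6, 0, 8, 9, 3, 11, 14, 13, 7]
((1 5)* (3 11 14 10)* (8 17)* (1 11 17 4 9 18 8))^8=(18)(1 5 11 14 10 3 17)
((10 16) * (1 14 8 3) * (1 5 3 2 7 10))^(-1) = ((1 14 8 2 7 10 16)(3 5))^(-1) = (1 16 10 7 2 8 14)(3 5)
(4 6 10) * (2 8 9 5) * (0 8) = (0 8 9 5 2)(4 6 10) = [8, 1, 0, 3, 6, 2, 10, 7, 9, 5, 4]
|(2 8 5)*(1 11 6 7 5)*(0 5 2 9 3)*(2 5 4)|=|(0 4 2 8 1 11 6 7 5 9 3)|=11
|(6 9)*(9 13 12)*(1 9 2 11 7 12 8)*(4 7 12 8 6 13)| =21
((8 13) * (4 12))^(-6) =(13)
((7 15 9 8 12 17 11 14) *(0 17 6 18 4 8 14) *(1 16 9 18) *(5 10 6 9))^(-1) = (0 11 17)(1 6 10 5 16)(4 18 15 7 14 9 12 8)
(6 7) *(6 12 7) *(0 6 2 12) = (0 6 2 12 7) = [6, 1, 12, 3, 4, 5, 2, 0, 8, 9, 10, 11, 7]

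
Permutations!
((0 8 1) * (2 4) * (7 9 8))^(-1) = (0 1 8 9 7)(2 4)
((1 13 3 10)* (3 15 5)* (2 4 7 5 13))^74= (15)(1 5 2 3 4 10 7)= ((1 2 4 7 5 3 10)(13 15))^74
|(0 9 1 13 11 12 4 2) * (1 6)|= |(0 9 6 1 13 11 12 4 2)|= 9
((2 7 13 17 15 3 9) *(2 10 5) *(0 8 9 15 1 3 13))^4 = ((0 8 9 10 5 2 7)(1 3 15 13 17))^4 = (0 5 8 2 9 7 10)(1 17 13 15 3)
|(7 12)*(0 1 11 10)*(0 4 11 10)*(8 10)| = 6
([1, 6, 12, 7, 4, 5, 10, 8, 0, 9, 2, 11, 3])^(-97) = [6, 10, 3, 8, 4, 5, 2, 0, 1, 9, 12, 11, 7]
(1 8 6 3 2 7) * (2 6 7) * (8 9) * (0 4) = (0 4)(1 9 8 7)(3 6) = [4, 9, 2, 6, 0, 5, 3, 1, 7, 8]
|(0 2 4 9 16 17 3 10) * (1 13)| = 8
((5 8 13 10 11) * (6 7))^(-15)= (13)(6 7)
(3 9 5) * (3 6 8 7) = (3 9 5 6 8 7) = [0, 1, 2, 9, 4, 6, 8, 3, 7, 5]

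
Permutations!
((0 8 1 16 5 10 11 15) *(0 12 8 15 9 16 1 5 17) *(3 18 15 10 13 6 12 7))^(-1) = ((0 10 11 9 16 17)(3 18 15 7)(5 13 6 12 8))^(-1) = (0 17 16 9 11 10)(3 7 15 18)(5 8 12 6 13)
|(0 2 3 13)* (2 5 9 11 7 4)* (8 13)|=|(0 5 9 11 7 4 2 3 8 13)|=10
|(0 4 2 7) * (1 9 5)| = 12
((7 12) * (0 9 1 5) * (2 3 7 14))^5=(14)(0 9 1 5)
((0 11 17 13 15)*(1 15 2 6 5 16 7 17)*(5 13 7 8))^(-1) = ((0 11 1 15)(2 6 13)(5 16 8)(7 17))^(-1) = (0 15 1 11)(2 13 6)(5 8 16)(7 17)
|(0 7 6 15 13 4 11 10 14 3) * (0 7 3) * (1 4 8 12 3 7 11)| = |(0 7 6 15 13 8 12 3 11 10 14)(1 4)| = 22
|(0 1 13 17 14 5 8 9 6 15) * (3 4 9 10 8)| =|(0 1 13 17 14 5 3 4 9 6 15)(8 10)| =22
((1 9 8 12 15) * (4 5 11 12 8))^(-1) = (1 15 12 11 5 4 9)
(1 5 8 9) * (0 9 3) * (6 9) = (0 6 9 1 5 8 3) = [6, 5, 2, 0, 4, 8, 9, 7, 3, 1]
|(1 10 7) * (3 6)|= |(1 10 7)(3 6)|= 6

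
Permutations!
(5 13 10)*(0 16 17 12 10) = (0 16 17 12 10 5 13) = [16, 1, 2, 3, 4, 13, 6, 7, 8, 9, 5, 11, 10, 0, 14, 15, 17, 12]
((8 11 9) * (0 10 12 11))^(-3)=(0 11)(8 12)(9 10)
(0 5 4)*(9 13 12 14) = [5, 1, 2, 3, 0, 4, 6, 7, 8, 13, 10, 11, 14, 12, 9] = (0 5 4)(9 13 12 14)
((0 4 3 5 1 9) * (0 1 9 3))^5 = (0 4)(1 3 5 9)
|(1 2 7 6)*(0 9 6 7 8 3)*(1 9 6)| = 7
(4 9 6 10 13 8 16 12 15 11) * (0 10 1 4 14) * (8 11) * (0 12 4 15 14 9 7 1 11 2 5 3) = (0 10 13 2 5 3)(1 15 8 16 4 7)(6 11 9)(12 14) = [10, 15, 5, 0, 7, 3, 11, 1, 16, 6, 13, 9, 14, 2, 12, 8, 4]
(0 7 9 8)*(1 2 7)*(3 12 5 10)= [1, 2, 7, 12, 4, 10, 6, 9, 0, 8, 3, 11, 5]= (0 1 2 7 9 8)(3 12 5 10)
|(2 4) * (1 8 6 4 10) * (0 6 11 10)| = 4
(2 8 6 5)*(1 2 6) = [0, 2, 8, 3, 4, 6, 5, 7, 1] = (1 2 8)(5 6)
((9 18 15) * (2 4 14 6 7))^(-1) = ((2 4 14 6 7)(9 18 15))^(-1) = (2 7 6 14 4)(9 15 18)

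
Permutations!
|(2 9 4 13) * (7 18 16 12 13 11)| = 9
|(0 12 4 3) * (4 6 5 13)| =7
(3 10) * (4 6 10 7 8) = (3 7 8 4 6 10) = [0, 1, 2, 7, 6, 5, 10, 8, 4, 9, 3]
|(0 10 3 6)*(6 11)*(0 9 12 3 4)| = 15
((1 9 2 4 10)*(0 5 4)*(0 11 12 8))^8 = (0 12 2 1 4)(5 8 11 9 10)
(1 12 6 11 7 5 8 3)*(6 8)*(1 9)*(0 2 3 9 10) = (0 2 3 10)(1 12 8 9)(5 6 11 7) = [2, 12, 3, 10, 4, 6, 11, 5, 9, 1, 0, 7, 8]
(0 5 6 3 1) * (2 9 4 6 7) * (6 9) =(0 5 7 2 6 3 1)(4 9) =[5, 0, 6, 1, 9, 7, 3, 2, 8, 4]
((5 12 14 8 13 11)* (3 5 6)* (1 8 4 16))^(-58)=(1 14 3 13 16 12 6 8 4 5 11)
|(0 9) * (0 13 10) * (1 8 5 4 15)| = |(0 9 13 10)(1 8 5 4 15)| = 20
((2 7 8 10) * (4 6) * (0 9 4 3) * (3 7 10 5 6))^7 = ((0 9 4 3)(2 10)(5 6 7 8))^7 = (0 3 4 9)(2 10)(5 8 7 6)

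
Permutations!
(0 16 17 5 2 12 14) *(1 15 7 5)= [16, 15, 12, 3, 4, 2, 6, 5, 8, 9, 10, 11, 14, 13, 0, 7, 17, 1]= (0 16 17 1 15 7 5 2 12 14)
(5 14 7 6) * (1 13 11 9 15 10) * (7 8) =(1 13 11 9 15 10)(5 14 8 7 6) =[0, 13, 2, 3, 4, 14, 5, 6, 7, 15, 1, 9, 12, 11, 8, 10]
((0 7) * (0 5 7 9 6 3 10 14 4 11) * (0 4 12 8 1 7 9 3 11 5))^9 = (0 3 10 14 12 8 1 7)(4 11 6 9 5)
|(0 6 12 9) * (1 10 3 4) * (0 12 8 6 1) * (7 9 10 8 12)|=|(0 1 8 6 12 10 3 4)(7 9)|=8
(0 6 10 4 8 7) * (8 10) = [6, 1, 2, 3, 10, 5, 8, 0, 7, 9, 4] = (0 6 8 7)(4 10)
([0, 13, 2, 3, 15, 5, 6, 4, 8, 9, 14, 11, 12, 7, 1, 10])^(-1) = (1 14 10 15 4 7 13)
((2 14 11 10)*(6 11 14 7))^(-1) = (14)(2 10 11 6 7)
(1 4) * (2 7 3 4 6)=[0, 6, 7, 4, 1, 5, 2, 3]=(1 6 2 7 3 4)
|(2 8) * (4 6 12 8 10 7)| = |(2 10 7 4 6 12 8)| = 7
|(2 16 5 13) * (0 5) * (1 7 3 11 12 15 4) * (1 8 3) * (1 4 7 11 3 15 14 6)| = 20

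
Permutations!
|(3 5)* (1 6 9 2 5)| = |(1 6 9 2 5 3)| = 6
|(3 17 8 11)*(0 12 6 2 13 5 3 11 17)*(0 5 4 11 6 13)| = 14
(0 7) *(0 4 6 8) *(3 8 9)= [7, 1, 2, 8, 6, 5, 9, 4, 0, 3]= (0 7 4 6 9 3 8)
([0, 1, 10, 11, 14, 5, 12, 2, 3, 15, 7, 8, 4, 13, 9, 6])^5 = [0, 1, 7, 8, 12, 5, 15, 10, 11, 14, 2, 3, 6, 13, 4, 9]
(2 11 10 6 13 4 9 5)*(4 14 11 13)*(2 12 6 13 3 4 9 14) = (2 3 4 14 11 10 13)(5 12 6 9) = [0, 1, 3, 4, 14, 12, 9, 7, 8, 5, 13, 10, 6, 2, 11]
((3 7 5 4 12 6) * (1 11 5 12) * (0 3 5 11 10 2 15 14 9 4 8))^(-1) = ((0 3 7 12 6 5 8)(1 10 2 15 14 9 4))^(-1) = (0 8 5 6 12 7 3)(1 4 9 14 15 2 10)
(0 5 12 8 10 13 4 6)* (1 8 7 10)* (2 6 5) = (0 2 6)(1 8)(4 5 12 7 10 13) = [2, 8, 6, 3, 5, 12, 0, 10, 1, 9, 13, 11, 7, 4]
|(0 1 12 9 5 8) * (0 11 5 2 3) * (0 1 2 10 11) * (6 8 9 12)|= 12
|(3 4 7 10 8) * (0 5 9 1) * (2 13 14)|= |(0 5 9 1)(2 13 14)(3 4 7 10 8)|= 60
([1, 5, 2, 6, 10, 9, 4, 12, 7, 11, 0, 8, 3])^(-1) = [10, 0, 2, 12, 6, 1, 3, 8, 11, 5, 4, 9, 7]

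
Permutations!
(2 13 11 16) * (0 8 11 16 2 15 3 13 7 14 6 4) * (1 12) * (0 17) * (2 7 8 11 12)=[11, 2, 8, 13, 17, 5, 4, 14, 12, 9, 10, 7, 1, 16, 6, 3, 15, 0]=(0 11 7 14 6 4 17)(1 2 8 12)(3 13 16 15)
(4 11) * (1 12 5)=(1 12 5)(4 11)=[0, 12, 2, 3, 11, 1, 6, 7, 8, 9, 10, 4, 5]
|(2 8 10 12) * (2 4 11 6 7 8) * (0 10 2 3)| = |(0 10 12 4 11 6 7 8 2 3)| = 10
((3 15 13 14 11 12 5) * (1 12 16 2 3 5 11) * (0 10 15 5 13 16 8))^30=((0 10 15 16 2 3 5 13 14 1 12 11 8))^30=(0 2 14 8 16 13 11 15 5 12 10 3 1)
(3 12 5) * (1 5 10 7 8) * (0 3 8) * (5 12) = (0 3 5 8 1 12 10 7) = [3, 12, 2, 5, 4, 8, 6, 0, 1, 9, 7, 11, 10]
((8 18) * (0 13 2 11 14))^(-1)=(0 14 11 2 13)(8 18)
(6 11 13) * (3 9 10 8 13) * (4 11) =(3 9 10 8 13 6 4 11) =[0, 1, 2, 9, 11, 5, 4, 7, 13, 10, 8, 3, 12, 6]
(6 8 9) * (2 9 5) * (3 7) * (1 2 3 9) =(1 2)(3 7 9 6 8 5) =[0, 2, 1, 7, 4, 3, 8, 9, 5, 6]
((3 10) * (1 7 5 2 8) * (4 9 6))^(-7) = ((1 7 5 2 8)(3 10)(4 9 6))^(-7) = (1 2 7 8 5)(3 10)(4 6 9)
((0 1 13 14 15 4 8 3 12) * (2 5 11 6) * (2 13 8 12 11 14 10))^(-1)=(0 12 4 15 14 5 2 10 13 6 11 3 8 1)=((0 1 8 3 11 6 13 10 2 5 14 15 4 12))^(-1)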